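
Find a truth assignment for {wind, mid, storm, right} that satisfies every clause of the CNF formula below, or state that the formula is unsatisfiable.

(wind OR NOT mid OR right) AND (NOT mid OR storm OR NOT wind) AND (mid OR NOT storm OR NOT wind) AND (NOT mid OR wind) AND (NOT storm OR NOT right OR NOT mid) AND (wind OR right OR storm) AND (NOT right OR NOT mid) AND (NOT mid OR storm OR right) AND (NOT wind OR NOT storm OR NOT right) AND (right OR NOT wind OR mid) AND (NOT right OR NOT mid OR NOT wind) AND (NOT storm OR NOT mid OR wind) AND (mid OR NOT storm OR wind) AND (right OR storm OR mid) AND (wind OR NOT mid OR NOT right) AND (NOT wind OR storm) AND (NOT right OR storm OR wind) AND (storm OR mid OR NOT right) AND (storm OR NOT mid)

wind ↦ true; mid ↦ true; storm ↦ true; right ↦ false

Case mid = true:
The clause (wind) is unit, so wind = true.
The clause (storm) is unit, so storm = true.
The clause (NOT right) is unit, so right = false.
All clauses are satisfied.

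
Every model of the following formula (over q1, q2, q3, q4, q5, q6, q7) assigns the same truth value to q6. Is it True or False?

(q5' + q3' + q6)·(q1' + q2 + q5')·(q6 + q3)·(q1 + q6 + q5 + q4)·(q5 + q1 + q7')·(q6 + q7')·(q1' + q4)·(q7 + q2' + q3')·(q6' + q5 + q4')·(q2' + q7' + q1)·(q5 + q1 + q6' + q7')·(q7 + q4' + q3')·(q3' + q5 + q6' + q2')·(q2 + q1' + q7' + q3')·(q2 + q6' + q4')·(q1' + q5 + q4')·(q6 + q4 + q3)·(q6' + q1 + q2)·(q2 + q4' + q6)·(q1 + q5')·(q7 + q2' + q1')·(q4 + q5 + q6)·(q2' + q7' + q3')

Suppose q6 = 0.
(q3) alone gives q3 = 1.
(q5') alone gives q5 = 0.
(q7') alone gives q7 = 0.
(q2') alone gives q2 = 0.
(q4') alone gives q4 = 0.
That conflicts with the unit clause (q4).
So every satisfying assignment has q6 = True.

True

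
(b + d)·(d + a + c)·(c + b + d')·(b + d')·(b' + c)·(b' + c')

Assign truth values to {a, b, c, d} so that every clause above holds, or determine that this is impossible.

Suppose b = 1.
The clause (c) is unit, so c = 1.
That conflicts with the unit clause (c').
That branch fails; take b = 0 instead.
The clause (d) is unit, so d = 1.
That conflicts with the unit clause (d').
Either choice for b ends in contradiction.

UNSATISFIABLE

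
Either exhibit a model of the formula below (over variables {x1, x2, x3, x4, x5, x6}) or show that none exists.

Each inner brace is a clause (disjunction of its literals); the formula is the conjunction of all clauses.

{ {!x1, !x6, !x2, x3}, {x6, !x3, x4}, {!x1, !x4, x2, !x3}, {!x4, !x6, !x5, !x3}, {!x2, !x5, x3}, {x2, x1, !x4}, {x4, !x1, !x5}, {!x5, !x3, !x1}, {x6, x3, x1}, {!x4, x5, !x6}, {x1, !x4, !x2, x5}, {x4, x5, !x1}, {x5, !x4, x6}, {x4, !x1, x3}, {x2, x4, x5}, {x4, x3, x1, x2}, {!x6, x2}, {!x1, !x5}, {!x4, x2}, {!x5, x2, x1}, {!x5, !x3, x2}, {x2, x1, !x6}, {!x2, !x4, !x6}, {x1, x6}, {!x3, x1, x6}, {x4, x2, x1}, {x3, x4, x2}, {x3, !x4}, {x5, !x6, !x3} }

x1: false; x2: true; x3: true; x4: false; x5: true; x6: true

Try x6 = true.
(x2) alone gives x2 = true.
(!x4) alone gives x4 = false.
Try x1 = false.
Try x5 = true.
(x3) alone gives x3 = true.
Every clause now holds.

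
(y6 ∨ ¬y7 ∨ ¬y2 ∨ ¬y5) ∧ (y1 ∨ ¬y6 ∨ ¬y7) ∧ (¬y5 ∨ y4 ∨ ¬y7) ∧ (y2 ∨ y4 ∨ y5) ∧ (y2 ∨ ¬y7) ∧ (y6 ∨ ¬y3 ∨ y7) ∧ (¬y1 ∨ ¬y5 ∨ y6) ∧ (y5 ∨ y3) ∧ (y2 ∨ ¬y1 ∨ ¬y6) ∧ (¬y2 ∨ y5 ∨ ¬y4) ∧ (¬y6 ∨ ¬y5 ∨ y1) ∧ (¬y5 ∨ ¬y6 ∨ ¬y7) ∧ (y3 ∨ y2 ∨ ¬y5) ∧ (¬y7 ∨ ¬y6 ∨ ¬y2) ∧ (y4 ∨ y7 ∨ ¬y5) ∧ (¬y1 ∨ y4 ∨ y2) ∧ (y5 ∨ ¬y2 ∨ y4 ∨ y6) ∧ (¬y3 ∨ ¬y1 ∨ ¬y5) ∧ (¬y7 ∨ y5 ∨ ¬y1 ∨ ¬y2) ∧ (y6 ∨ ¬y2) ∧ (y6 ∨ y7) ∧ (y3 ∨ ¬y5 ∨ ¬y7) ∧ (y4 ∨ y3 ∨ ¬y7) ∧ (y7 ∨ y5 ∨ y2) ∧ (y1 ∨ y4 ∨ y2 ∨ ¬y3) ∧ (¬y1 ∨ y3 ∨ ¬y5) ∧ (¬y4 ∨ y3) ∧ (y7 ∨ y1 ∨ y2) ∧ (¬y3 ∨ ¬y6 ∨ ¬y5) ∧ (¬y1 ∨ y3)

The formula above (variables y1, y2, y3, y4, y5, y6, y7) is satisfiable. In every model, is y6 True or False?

True

Suppose y6 = False.
The clause (¬y2) is unit, so y2 = False.
The clause (¬y7) is unit, so y7 = False.
That conflicts with the unit clause (y7).
So every satisfying assignment has y6 = True.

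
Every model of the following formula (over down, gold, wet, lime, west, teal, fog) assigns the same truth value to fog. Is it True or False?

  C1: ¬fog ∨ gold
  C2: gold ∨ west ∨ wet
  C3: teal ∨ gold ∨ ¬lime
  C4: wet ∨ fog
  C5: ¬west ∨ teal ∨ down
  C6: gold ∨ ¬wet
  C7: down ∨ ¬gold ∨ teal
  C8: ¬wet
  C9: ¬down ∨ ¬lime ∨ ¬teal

Suppose fog = False.
The clause (wet) is unit, so wet = True.
That conflicts with the unit clause (¬wet).
So every satisfying assignment has fog = True.

True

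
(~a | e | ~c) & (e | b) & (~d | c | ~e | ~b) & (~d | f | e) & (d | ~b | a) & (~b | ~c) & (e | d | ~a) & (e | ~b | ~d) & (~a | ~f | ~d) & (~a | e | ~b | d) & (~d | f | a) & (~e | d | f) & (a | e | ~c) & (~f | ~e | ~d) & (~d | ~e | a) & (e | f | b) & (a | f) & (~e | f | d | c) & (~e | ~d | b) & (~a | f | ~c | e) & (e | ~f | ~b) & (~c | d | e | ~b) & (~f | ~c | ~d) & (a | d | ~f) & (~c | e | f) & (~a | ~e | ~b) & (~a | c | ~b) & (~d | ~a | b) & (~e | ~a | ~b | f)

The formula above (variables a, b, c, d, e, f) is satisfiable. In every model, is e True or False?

True

Suppose e = 0.
From the singleton clause (b), b = 1.
From the singleton clause (~c), c = 0.
From the singleton clause (~d), d = 0.
From the singleton clause (a), a = 1.
Now (~a) is unsatisfied and unit — conflict.
So every satisfying assignment has e = True.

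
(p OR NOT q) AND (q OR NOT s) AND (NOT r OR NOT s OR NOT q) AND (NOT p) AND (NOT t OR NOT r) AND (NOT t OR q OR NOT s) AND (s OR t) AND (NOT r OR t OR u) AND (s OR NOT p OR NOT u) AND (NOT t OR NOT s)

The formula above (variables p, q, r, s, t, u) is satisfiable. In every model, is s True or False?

Suppose s = true.
The clause (q) is unit, so q = true.
The clause (p) is unit, so p = true.
Now (NOT p) is unsatisfied and unit — conflict.
So every satisfying assignment has s = False.

False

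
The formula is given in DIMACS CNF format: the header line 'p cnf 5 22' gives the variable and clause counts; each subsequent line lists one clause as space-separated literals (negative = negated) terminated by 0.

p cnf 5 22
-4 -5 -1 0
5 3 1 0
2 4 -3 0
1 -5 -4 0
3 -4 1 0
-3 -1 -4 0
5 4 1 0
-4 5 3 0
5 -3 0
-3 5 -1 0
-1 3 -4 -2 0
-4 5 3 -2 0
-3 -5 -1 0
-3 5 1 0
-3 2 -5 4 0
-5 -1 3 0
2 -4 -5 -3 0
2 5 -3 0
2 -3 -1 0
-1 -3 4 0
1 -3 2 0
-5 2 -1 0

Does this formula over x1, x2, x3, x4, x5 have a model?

Branch on x5: set x5 = False.
Unit clause (¬x3) forces x3 = False.
Unit clause (x1) forces x1 = True.
Unit clause (¬x4) forces x4 = False.
Every clause is now satisfied; x2 is unconstrained.
A satisfying assignment: x1=True,  x2=False,  x3=False,  x4=False,  x5=False.

Yes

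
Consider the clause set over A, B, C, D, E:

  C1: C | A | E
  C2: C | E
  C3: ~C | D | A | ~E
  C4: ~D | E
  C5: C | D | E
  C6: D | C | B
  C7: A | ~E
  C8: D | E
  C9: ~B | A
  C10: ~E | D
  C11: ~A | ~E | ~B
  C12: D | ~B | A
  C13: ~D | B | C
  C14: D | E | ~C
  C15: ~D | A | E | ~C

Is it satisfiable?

Case C = 1:
Case D = 1:
From the singleton clause (E), E = 1.
From the singleton clause (A), A = 1.
From the singleton clause (~B), B = 0.
All clauses are satisfied.
A satisfying assignment: A: 1; B: 0; C: 1; D: 1; E: 1.

Yes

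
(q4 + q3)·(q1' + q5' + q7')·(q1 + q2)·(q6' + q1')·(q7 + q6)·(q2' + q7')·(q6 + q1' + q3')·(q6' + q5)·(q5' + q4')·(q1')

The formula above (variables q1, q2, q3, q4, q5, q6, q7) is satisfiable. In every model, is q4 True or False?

Suppose q4 = 1.
The clause (q5') is unit, so q5 = 0.
The clause (q6') is unit, so q6 = 0.
The clause (q7) is unit, so q7 = 1.
The clause (q2') is unit, so q2 = 0.
The clause (q1) is unit, so q1 = 1.
But (q1') is also a unit clause — contradiction.
So every satisfying assignment has q4 = False.

False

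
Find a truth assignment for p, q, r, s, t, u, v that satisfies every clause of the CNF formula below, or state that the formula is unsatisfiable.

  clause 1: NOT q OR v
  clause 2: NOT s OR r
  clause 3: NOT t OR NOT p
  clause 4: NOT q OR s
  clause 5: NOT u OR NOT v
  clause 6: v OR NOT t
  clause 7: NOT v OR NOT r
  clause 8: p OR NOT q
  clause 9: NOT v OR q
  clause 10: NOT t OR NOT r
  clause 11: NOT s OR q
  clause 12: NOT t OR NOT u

p=true; q=false; r=true; s=false; t=false; u=true; v=false

Branch on q: set q = false.
The clause (NOT v) is unit, so v = false.
The clause (NOT t) is unit, so t = false.
The clause (NOT s) is unit, so s = false.
No clause remains; p, r, u are free.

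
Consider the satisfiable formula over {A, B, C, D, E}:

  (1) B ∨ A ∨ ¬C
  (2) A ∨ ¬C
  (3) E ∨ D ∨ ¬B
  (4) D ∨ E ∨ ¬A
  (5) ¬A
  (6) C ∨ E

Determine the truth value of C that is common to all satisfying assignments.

Suppose C = True.
The clause (A) is unit, so A = True.
Now (¬A) is unsatisfied and unit — conflict.
So every satisfying assignment has C = False.

False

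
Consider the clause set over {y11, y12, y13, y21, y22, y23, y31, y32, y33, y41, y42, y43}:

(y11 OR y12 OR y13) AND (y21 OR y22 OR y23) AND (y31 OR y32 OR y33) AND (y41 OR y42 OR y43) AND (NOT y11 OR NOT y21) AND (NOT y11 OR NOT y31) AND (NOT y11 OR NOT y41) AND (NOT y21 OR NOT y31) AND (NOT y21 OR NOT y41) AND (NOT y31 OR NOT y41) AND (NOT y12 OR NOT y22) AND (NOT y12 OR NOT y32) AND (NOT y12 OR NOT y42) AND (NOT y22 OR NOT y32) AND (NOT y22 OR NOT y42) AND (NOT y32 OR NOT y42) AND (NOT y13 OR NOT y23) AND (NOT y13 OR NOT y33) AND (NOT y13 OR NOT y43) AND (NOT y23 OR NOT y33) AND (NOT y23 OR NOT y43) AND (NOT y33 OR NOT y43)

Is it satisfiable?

Branch on y11: set y11 = false.
Branch on y12: set y12 = true.
The clause (NOT y22) is unit, so y22 = false.
The clause (NOT y32) is unit, so y32 = false.
The clause (NOT y42) is unit, so y42 = false.
Branch on y21: set y21 = true.
The clause (NOT y31) is unit, so y31 = false.
The clause (y33) is unit, so y33 = true.
The clause (NOT y41) is unit, so y41 = false.
The clause (y43) is unit, so y43 = true.
That conflicts with the unit clause (NOT y43).
Backtrack on y21: now try y21 = false.
The clause (y23) is unit, so y23 = true.
The clause (NOT y13) is unit, so y13 = false.
The clause (NOT y33) is unit, so y33 = false.
The clause (y31) is unit, so y31 = true.
The clause (NOT y41) is unit, so y41 = false.
The clause (y43) is unit, so y43 = true.
That conflicts with the unit clause (NOT y43).
Either choice for y21 ends in contradiction.
Backtrack on y12: now try y12 = false.
The clause (y13) is unit, so y13 = true.
The clause (NOT y23) is unit, so y23 = false.
The clause (NOT y33) is unit, so y33 = false.
The clause (NOT y43) is unit, so y43 = false.
Branch on y21: set y21 = true.
The clause (NOT y31) is unit, so y31 = false.
The clause (y32) is unit, so y32 = true.
The clause (NOT y41) is unit, so y41 = false.
The clause (y42) is unit, so y42 = true.
That conflicts with the unit clause (NOT y42).
Backtrack on y21: now try y21 = false.
The clause (y22) is unit, so y22 = true.
The clause (NOT y32) is unit, so y32 = false.
The clause (y31) is unit, so y31 = true.
The clause (NOT y41) is unit, so y41 = false.
The clause (y42) is unit, so y42 = true.
That conflicts with the unit clause (NOT y42).
Either choice for y21 ends in contradiction.
Either choice for y12 ends in contradiction.
Backtrack on y11: now try y11 = true.
The clause (NOT y21) is unit, so y21 = false.
The clause (NOT y31) is unit, so y31 = false.
The clause (NOT y41) is unit, so y41 = false.
Branch on y22: set y22 = true.
The clause (NOT y12) is unit, so y12 = false.
The clause (NOT y32) is unit, so y32 = false.
The clause (y33) is unit, so y33 = true.
The clause (NOT y42) is unit, so y42 = false.
The clause (y43) is unit, so y43 = true.
That conflicts with the unit clause (NOT y43).
Backtrack on y22: now try y22 = false.
The clause (y23) is unit, so y23 = true.
The clause (NOT y13) is unit, so y13 = false.
The clause (NOT y33) is unit, so y33 = false.
The clause (y32) is unit, so y32 = true.
The clause (NOT y12) is unit, so y12 = false.
The clause (NOT y42) is unit, so y42 = false.
The clause (y43) is unit, so y43 = true.
That conflicts with the unit clause (NOT y43).
Either choice for y22 ends in contradiction.
Either choice for y11 ends in contradiction.
No assignment satisfies every clause.

Unsatisfiable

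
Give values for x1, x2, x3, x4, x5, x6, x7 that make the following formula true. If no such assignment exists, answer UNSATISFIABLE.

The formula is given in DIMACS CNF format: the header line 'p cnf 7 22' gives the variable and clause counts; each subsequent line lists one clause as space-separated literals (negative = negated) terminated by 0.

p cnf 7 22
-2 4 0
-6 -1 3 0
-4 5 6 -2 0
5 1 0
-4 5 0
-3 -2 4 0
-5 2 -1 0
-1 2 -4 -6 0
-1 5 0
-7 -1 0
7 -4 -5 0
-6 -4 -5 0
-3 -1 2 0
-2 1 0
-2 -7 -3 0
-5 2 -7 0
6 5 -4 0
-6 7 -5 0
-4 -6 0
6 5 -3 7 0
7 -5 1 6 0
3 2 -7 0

UNSATISFIABLE

Suppose x2 = False.
Suppose x5 = True.
(¬x1) alone gives x1 = False.
(¬x7) alone gives x7 = False.
(¬x4) alone gives x4 = False.
(¬x6) alone gives x6 = False.
Now (x6) is unsatisfied and unit — conflict.
Backtrack on x5: now try x5 = False.
(x1) alone gives x1 = True.
Now (¬x1) is unsatisfied and unit — conflict.
Neither x5 = True nor x5 = False works.
Backtrack on x2: now try x2 = True.
(x4) alone gives x4 = True.
(x5) alone gives x5 = True.
(x7) alone gives x7 = True.
(¬x1) alone gives x1 = False.
Now (x1) is unsatisfied and unit — conflict.
Neither x2 = True nor x2 = False works.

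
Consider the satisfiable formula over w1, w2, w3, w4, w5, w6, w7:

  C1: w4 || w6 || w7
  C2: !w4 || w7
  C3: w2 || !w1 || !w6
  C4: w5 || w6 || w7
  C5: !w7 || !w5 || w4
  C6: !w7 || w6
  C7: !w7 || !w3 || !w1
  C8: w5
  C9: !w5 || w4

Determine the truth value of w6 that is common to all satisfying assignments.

Suppose w6 = false.
Unit clause (!w7) forces w7 = false.
Unit clause (w4) forces w4 = true.
But (!w4) is also a unit clause — contradiction.
So every satisfying assignment has w6 = True.

True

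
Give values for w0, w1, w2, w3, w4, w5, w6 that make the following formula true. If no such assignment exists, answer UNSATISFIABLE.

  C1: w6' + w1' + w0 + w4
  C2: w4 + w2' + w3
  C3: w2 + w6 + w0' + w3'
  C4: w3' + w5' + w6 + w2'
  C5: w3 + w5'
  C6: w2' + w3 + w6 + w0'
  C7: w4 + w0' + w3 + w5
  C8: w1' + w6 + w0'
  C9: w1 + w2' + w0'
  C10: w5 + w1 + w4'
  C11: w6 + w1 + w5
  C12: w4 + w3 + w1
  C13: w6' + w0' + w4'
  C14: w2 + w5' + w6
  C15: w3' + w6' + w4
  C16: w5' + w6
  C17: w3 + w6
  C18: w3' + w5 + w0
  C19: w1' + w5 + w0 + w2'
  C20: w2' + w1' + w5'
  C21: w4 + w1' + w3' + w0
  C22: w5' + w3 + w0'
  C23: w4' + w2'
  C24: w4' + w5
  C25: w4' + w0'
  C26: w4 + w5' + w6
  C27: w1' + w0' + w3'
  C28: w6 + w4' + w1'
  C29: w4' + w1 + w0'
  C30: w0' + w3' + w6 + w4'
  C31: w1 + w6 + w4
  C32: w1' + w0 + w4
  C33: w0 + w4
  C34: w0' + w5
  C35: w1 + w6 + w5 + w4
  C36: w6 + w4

w0 ↦ 0,  w1 ↦ 1,  w2 ↦ 0,  w3 ↦ 1,  w4 ↦ 1,  w5 ↦ 1,  w6 ↦ 1

Try w3 = 1.
Try w6 = 1.
From the singleton clause (w4), w4 = 1.
From the singleton clause (w0'), w0 = 0.
From the singleton clause (w5), w5 = 1.
From the singleton clause (w2'), w2 = 0.
All clauses hold; w1 can take either value.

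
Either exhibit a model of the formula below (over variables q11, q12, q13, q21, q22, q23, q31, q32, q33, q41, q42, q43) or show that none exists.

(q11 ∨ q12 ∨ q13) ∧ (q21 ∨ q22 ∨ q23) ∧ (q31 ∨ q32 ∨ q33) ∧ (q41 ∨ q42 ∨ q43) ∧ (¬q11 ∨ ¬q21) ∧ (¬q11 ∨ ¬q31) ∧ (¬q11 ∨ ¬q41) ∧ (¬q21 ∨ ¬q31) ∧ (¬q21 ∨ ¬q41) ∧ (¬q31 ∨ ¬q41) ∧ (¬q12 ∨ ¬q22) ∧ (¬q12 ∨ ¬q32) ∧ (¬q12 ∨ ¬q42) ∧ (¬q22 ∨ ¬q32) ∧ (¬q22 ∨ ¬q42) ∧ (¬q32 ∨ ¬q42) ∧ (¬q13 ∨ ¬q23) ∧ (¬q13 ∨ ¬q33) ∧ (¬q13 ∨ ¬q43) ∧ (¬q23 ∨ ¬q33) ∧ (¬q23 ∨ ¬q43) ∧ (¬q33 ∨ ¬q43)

Suppose q11 = False.
Suppose q12 = True.
From the singleton clause (¬q22), q22 = False.
From the singleton clause (¬q32), q32 = False.
From the singleton clause (¬q42), q42 = False.
Suppose q21 = True.
From the singleton clause (¬q31), q31 = False.
From the singleton clause (q33), q33 = True.
From the singleton clause (¬q41), q41 = False.
From the singleton clause (q43), q43 = True.
But (¬q43) is also a unit clause — contradiction.
That branch fails; take q21 = False instead.
From the singleton clause (q23), q23 = True.
From the singleton clause (¬q13), q13 = False.
From the singleton clause (¬q33), q33 = False.
From the singleton clause (q31), q31 = True.
From the singleton clause (¬q41), q41 = False.
From the singleton clause (q43), q43 = True.
But (¬q43) is also a unit clause — contradiction.
Neither q21 = True nor q21 = False works.
That branch fails; take q12 = False instead.
From the singleton clause (q13), q13 = True.
From the singleton clause (¬q23), q23 = False.
From the singleton clause (¬q33), q33 = False.
From the singleton clause (¬q43), q43 = False.
Suppose q21 = True.
From the singleton clause (¬q31), q31 = False.
From the singleton clause (q32), q32 = True.
From the singleton clause (¬q41), q41 = False.
From the singleton clause (q42), q42 = True.
But (¬q42) is also a unit clause — contradiction.
That branch fails; take q21 = False instead.
From the singleton clause (q22), q22 = True.
From the singleton clause (¬q32), q32 = False.
From the singleton clause (q31), q31 = True.
From the singleton clause (¬q41), q41 = False.
From the singleton clause (q42), q42 = True.
But (¬q42) is also a unit clause — contradiction.
Neither q21 = True nor q21 = False works.
Neither q12 = True nor q12 = False works.
That branch fails; take q11 = True instead.
From the singleton clause (¬q21), q21 = False.
From the singleton clause (¬q31), q31 = False.
From the singleton clause (¬q41), q41 = False.
Suppose q22 = True.
From the singleton clause (¬q12), q12 = False.
From the singleton clause (¬q32), q32 = False.
From the singleton clause (q33), q33 = True.
From the singleton clause (¬q42), q42 = False.
From the singleton clause (q43), q43 = True.
But (¬q43) is also a unit clause — contradiction.
That branch fails; take q22 = False instead.
From the singleton clause (q23), q23 = True.
From the singleton clause (¬q13), q13 = False.
From the singleton clause (¬q33), q33 = False.
From the singleton clause (q32), q32 = True.
From the singleton clause (¬q12), q12 = False.
From the singleton clause (¬q42), q42 = False.
From the singleton clause (q43), q43 = True.
But (¬q43) is also a unit clause — contradiction.
Neither q22 = True nor q22 = False works.
Neither q11 = True nor q11 = False works.

UNSATISFIABLE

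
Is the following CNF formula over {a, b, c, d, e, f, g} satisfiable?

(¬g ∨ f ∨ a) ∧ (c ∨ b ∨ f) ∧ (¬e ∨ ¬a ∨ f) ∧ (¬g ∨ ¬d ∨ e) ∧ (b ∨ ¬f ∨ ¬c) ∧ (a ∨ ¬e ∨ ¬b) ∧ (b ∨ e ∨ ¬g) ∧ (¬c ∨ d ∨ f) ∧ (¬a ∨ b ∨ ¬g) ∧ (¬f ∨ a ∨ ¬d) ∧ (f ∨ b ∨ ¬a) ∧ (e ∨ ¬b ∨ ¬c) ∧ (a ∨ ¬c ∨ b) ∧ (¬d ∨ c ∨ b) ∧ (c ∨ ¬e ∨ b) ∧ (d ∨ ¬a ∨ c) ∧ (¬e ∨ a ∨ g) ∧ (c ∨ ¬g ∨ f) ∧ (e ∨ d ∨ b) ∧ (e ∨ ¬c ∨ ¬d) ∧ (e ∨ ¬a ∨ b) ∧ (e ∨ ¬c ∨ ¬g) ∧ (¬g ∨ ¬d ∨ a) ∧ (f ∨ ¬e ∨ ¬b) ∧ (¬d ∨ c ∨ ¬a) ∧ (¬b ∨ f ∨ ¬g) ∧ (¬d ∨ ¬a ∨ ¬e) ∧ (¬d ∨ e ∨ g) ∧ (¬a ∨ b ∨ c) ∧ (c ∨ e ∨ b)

Yes, satisfiable

Case g = True:
Case f = True:
Case d = False:
Case b = True:
Case a = True:
The clause (c) is unit, so c = True.
The clause (e) is unit, so e = True.
This assignment satisfies each clause.
A satisfying assignment: a=True, b=True, c=True, d=False, e=True, f=True, g=True.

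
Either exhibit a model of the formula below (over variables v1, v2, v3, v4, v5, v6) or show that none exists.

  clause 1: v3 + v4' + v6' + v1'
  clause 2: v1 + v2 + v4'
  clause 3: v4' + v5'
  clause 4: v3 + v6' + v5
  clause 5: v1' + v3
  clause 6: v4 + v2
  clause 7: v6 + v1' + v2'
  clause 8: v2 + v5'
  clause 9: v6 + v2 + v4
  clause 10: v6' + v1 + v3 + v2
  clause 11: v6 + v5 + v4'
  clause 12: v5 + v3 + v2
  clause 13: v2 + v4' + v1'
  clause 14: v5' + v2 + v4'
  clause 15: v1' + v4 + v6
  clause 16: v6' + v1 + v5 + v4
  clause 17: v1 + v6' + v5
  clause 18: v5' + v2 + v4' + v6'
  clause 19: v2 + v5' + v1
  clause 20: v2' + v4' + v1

Suppose v4 = 0.
From the singleton clause (v2), v2 = 1.
Suppose v1 = 0.
Suppose v6 = 0.
All clauses hold; v3, v5 can take either value.

v1: 0,  v2: 1,  v3: 0,  v4: 0,  v5: 0,  v6: 0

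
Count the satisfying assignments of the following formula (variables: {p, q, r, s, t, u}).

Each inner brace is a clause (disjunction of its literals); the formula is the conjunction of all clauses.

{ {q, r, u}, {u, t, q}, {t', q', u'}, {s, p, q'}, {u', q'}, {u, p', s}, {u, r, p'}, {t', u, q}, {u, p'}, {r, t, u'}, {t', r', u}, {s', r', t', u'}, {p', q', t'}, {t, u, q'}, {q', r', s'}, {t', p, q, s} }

9

There are 2^6 = 64 truth assignments over (p, q, r, s, t, u).
Split on q. With q = 1, the clauses containing q are satisfied and q' drops from the rest; 1 of the 2^5 = 32 assignments to the other variables satisfy what remains.
With q = 0, by the same count on the reduced clause set, 8 assignments work.
Total: 1 + 8 = 9.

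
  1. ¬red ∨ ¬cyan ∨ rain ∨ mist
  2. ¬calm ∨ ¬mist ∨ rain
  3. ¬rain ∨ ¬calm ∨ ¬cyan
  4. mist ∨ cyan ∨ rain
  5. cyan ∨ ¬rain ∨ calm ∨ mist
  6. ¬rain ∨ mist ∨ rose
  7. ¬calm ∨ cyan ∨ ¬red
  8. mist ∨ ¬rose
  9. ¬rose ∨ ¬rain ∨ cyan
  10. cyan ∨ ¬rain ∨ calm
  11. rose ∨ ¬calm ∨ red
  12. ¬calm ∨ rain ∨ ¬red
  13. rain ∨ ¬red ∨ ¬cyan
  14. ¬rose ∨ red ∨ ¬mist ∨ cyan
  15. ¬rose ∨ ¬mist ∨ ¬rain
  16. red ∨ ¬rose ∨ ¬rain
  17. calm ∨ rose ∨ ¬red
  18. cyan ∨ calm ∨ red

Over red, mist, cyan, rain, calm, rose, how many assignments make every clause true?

There are 2^6 = 64 truth assignments over (red, mist, cyan, rain, calm, rose).
Split on cyan. With cyan = True, the clauses containing cyan are satisfied and ¬cyan drops from the rest; 4 of the 2^5 = 32 assignments to the other variables satisfy what remains.
With cyan = False, by the same count on the reduced clause set, 1 assignment works.
(One model: red=F, mist=F, cyan=T, rain=F, calm=F, rose=F.)
Total: 4 + 1 = 5.

5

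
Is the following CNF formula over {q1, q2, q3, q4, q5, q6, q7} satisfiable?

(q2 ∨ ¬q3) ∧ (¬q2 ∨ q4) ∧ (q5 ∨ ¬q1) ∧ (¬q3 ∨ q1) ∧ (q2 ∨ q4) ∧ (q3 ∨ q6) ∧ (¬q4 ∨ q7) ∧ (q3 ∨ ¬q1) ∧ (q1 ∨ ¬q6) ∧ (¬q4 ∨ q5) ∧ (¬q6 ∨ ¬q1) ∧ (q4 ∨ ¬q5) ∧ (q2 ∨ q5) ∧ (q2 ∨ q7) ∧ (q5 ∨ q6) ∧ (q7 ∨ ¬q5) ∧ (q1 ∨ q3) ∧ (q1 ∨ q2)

Try q2 = True.
The clause (q4) is unit, so q4 = True.
The clause (q7) is unit, so q7 = True.
The clause (q5) is unit, so q5 = True.
Try q3 = True.
The clause (q1) is unit, so q1 = True.
The clause (¬q6) is unit, so q6 = False.
This assignment satisfies each clause.
A satisfying assignment: q1: True; q2: True; q3: True; q4: True; q5: True; q6: False; q7: True.

Satisfiable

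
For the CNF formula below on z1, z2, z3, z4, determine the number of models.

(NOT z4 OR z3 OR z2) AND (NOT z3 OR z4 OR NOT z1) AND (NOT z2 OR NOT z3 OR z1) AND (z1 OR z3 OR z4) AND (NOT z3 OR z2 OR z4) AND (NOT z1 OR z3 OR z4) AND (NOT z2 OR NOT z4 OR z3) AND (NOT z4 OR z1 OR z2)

There are 2^4 = 16 truth assignments over (z1, z2, z3, z4).
Check each against the 8 clauses (columns in the order z1, z2, z3, z4):
  F F F F  ✗ fails (z1 OR z3 OR z4)
  F F F T  ✗ fails (NOT z4 OR z3 OR z2)
  F F T F  ✗ fails (NOT z3 OR z2 OR z4)
  F F T T  ✗ fails (NOT z4 OR z1 OR z2)
  F T F F  ✗ fails (z1 OR z3 OR z4)
  F T F T  ✗ fails (NOT z2 OR NOT z4 OR z3)
  F T T F  ✗ fails (NOT z2 OR NOT z3 OR z1)
  F T T T  ✗ fails (NOT z2 OR NOT z3 OR z1)
  T F F F  ✗ fails (NOT z1 OR z3 OR z4)
  T F F T  ✗ fails (NOT z4 OR z3 OR z2)
  T F T F  ✗ fails (NOT z3 OR z4 OR NOT z1)
  T F T T  ✓ satisfies all
  T T F F  ✗ fails (NOT z1 OR z3 OR z4)
  T T F T  ✗ fails (NOT z2 OR NOT z4 OR z3)
  T T T F  ✗ fails (NOT z3 OR z4 OR NOT z1)
  T T T T  ✓ satisfies all
2 of the 16 rows are models.

2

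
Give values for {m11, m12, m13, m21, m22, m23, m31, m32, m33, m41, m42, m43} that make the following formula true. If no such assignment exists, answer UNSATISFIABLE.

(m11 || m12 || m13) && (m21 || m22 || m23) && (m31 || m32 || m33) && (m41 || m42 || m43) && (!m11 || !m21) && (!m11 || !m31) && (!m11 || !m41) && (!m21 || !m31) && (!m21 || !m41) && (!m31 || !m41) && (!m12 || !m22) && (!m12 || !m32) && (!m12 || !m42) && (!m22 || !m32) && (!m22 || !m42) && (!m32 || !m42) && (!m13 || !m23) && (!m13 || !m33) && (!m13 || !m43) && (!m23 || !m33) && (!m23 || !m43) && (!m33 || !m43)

UNSATISFIABLE

Branch on m11: set m11 = false.
Branch on m12: set m12 = true.
From the singleton clause (!m22), m22 = false.
From the singleton clause (!m32), m32 = false.
From the singleton clause (!m42), m42 = false.
Branch on m21: set m21 = true.
From the singleton clause (!m31), m31 = false.
From the singleton clause (m33), m33 = true.
From the singleton clause (!m41), m41 = false.
From the singleton clause (m43), m43 = true.
That conflicts with the unit clause (!m43).
So m21 must be the other value — set m21 = false.
From the singleton clause (m23), m23 = true.
From the singleton clause (!m13), m13 = false.
From the singleton clause (!m33), m33 = false.
From the singleton clause (m31), m31 = true.
From the singleton clause (!m41), m41 = false.
From the singleton clause (m43), m43 = true.
That conflicts with the unit clause (!m43).
Either choice for m21 ends in contradiction.
So m12 must be the other value — set m12 = false.
From the singleton clause (m13), m13 = true.
From the singleton clause (!m23), m23 = false.
From the singleton clause (!m33), m33 = false.
From the singleton clause (!m43), m43 = false.
Branch on m21: set m21 = true.
From the singleton clause (!m31), m31 = false.
From the singleton clause (m32), m32 = true.
From the singleton clause (!m41), m41 = false.
From the singleton clause (m42), m42 = true.
That conflicts with the unit clause (!m42).
So m21 must be the other value — set m21 = false.
From the singleton clause (m22), m22 = true.
From the singleton clause (!m32), m32 = false.
From the singleton clause (m31), m31 = true.
From the singleton clause (!m41), m41 = false.
From the singleton clause (m42), m42 = true.
That conflicts with the unit clause (!m42).
Either choice for m21 ends in contradiction.
Either choice for m12 ends in contradiction.
So m11 must be the other value — set m11 = true.
From the singleton clause (!m21), m21 = false.
From the singleton clause (!m31), m31 = false.
From the singleton clause (!m41), m41 = false.
Branch on m22: set m22 = true.
From the singleton clause (!m12), m12 = false.
From the singleton clause (!m32), m32 = false.
From the singleton clause (m33), m33 = true.
From the singleton clause (!m42), m42 = false.
From the singleton clause (m43), m43 = true.
That conflicts with the unit clause (!m43).
So m22 must be the other value — set m22 = false.
From the singleton clause (m23), m23 = true.
From the singleton clause (!m13), m13 = false.
From the singleton clause (!m33), m33 = false.
From the singleton clause (m32), m32 = true.
From the singleton clause (!m12), m12 = false.
From the singleton clause (!m42), m42 = false.
From the singleton clause (m43), m43 = true.
That conflicts with the unit clause (!m43).
Either choice for m22 ends in contradiction.
Either choice for m11 ends in contradiction.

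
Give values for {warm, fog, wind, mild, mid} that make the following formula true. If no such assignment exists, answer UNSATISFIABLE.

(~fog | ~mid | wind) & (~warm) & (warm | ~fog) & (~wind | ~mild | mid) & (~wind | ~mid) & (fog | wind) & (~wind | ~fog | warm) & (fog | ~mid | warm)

warm ↦ 0; fog ↦ 0; wind ↦ 1; mild ↦ 0; mid ↦ 0

From the singleton clause (~warm), warm = 0.
From the singleton clause (~fog), fog = 0.
From the singleton clause (wind), wind = 1.
From the singleton clause (~mid), mid = 0.
From the singleton clause (~mild), mild = 0.
All clauses are satisfied.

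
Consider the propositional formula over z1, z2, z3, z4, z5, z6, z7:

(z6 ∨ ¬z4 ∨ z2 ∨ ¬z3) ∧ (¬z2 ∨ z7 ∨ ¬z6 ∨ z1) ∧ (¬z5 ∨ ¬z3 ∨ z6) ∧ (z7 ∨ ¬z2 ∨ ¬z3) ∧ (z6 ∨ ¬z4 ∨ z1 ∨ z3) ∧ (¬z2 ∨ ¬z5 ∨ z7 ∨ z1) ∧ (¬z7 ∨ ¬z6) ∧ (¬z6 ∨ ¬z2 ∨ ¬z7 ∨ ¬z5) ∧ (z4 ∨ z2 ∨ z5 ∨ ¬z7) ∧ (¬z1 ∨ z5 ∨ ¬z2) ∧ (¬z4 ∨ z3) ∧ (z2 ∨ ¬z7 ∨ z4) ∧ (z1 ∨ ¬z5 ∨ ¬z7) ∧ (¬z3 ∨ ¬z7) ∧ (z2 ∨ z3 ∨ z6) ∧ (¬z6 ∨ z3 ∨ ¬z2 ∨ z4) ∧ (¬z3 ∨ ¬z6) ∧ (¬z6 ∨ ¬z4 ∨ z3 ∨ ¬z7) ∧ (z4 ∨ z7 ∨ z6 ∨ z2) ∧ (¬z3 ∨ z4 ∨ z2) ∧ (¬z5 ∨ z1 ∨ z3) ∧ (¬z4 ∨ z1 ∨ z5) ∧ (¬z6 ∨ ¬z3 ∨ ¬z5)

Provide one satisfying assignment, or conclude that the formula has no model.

z1 ↦ True,  z2 ↦ False,  z3 ↦ False,  z4 ↦ False,  z5 ↦ False,  z6 ↦ True,  z7 ↦ False

Try z7 = False.
Try z2 = False.
Try z4 = False.
The clause (z6) is unit, so z6 = True.
The clause (¬z3) is unit, so z3 = False.
Try z5 = False.
All clauses hold; z1 can take either value.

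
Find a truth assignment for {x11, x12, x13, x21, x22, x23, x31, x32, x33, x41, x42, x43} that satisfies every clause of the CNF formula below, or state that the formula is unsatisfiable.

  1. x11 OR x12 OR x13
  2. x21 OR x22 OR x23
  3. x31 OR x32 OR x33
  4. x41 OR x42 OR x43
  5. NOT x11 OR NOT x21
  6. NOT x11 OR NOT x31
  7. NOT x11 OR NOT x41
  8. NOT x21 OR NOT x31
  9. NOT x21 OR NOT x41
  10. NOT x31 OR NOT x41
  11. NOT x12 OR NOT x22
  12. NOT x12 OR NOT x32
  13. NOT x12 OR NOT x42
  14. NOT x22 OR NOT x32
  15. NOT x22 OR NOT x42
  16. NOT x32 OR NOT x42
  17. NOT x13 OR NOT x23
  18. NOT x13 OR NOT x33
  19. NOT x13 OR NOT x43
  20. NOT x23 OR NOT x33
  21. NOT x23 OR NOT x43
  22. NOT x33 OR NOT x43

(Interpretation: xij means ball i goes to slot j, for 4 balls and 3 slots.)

UNSATISFIABLE

Try x11 = false.
Try x12 = true.
From the singleton clause (NOT x22), x22 = false.
From the singleton clause (NOT x32), x32 = false.
From the singleton clause (NOT x42), x42 = false.
Try x21 = true.
From the singleton clause (NOT x31), x31 = false.
From the singleton clause (x33), x33 = true.
From the singleton clause (NOT x41), x41 = false.
From the singleton clause (x43), x43 = true.
Now (NOT x43) is unsatisfied and unit — conflict.
Backtrack on x21: now try x21 = false.
From the singleton clause (x23), x23 = true.
From the singleton clause (NOT x13), x13 = false.
From the singleton clause (NOT x33), x33 = false.
From the singleton clause (x31), x31 = true.
From the singleton clause (NOT x41), x41 = false.
From the singleton clause (x43), x43 = true.
Now (NOT x43) is unsatisfied and unit — conflict.
Either choice for x21 ends in contradiction.
Backtrack on x12: now try x12 = false.
From the singleton clause (x13), x13 = true.
From the singleton clause (NOT x23), x23 = false.
From the singleton clause (NOT x33), x33 = false.
From the singleton clause (NOT x43), x43 = false.
Try x21 = true.
From the singleton clause (NOT x31), x31 = false.
From the singleton clause (x32), x32 = true.
From the singleton clause (NOT x41), x41 = false.
From the singleton clause (x42), x42 = true.
Now (NOT x42) is unsatisfied and unit — conflict.
Backtrack on x21: now try x21 = false.
From the singleton clause (x22), x22 = true.
From the singleton clause (NOT x32), x32 = false.
From the singleton clause (x31), x31 = true.
From the singleton clause (NOT x41), x41 = false.
From the singleton clause (x42), x42 = true.
Now (NOT x42) is unsatisfied and unit — conflict.
Either choice for x21 ends in contradiction.
Either choice for x12 ends in contradiction.
Backtrack on x11: now try x11 = true.
From the singleton clause (NOT x21), x21 = false.
From the singleton clause (NOT x31), x31 = false.
From the singleton clause (NOT x41), x41 = false.
Try x22 = true.
From the singleton clause (NOT x12), x12 = false.
From the singleton clause (NOT x32), x32 = false.
From the singleton clause (x33), x33 = true.
From the singleton clause (NOT x42), x42 = false.
From the singleton clause (x43), x43 = true.
Now (NOT x43) is unsatisfied and unit — conflict.
Backtrack on x22: now try x22 = false.
From the singleton clause (x23), x23 = true.
From the singleton clause (NOT x13), x13 = false.
From the singleton clause (NOT x33), x33 = false.
From the singleton clause (x32), x32 = true.
From the singleton clause (NOT x12), x12 = false.
From the singleton clause (NOT x42), x42 = false.
From the singleton clause (x43), x43 = true.
Now (NOT x43) is unsatisfied and unit — conflict.
Either choice for x22 ends in contradiction.
Either choice for x11 ends in contradiction.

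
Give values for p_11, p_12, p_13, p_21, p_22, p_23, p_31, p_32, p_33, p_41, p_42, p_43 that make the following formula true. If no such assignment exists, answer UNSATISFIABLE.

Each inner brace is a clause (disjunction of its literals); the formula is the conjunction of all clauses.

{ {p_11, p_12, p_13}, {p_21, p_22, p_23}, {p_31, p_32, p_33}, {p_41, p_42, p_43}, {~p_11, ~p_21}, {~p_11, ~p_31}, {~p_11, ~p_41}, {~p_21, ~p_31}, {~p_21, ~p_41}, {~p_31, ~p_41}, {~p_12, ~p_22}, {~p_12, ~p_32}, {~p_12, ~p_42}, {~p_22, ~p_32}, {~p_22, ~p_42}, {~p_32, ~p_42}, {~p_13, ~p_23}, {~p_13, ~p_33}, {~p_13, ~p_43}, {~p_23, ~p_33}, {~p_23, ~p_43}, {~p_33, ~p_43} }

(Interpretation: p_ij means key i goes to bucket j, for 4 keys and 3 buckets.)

UNSATISFIABLE

Try p_11 = 0.
Try p_12 = 1.
The clause (~p_22) is unit, so p_22 = 0.
The clause (~p_32) is unit, so p_32 = 0.
The clause (~p_42) is unit, so p_42 = 0.
Try p_21 = 1.
The clause (~p_31) is unit, so p_31 = 0.
The clause (p_33) is unit, so p_33 = 1.
The clause (~p_41) is unit, so p_41 = 0.
The clause (p_43) is unit, so p_43 = 1.
That conflicts with the unit clause (~p_43).
Undo p_21 and try p_21 = 0.
The clause (p_23) is unit, so p_23 = 1.
The clause (~p_13) is unit, so p_13 = 0.
The clause (~p_33) is unit, so p_33 = 0.
The clause (p_31) is unit, so p_31 = 1.
The clause (~p_41) is unit, so p_41 = 0.
The clause (p_43) is unit, so p_43 = 1.
That conflicts with the unit clause (~p_43).
Neither p_21 = 1 nor p_21 = 0 works.
Undo p_12 and try p_12 = 0.
The clause (p_13) is unit, so p_13 = 1.
The clause (~p_23) is unit, so p_23 = 0.
The clause (~p_33) is unit, so p_33 = 0.
The clause (~p_43) is unit, so p_43 = 0.
Try p_21 = 1.
The clause (~p_31) is unit, so p_31 = 0.
The clause (p_32) is unit, so p_32 = 1.
The clause (~p_41) is unit, so p_41 = 0.
The clause (p_42) is unit, so p_42 = 1.
That conflicts with the unit clause (~p_42).
Undo p_21 and try p_21 = 0.
The clause (p_22) is unit, so p_22 = 1.
The clause (~p_32) is unit, so p_32 = 0.
The clause (p_31) is unit, so p_31 = 1.
The clause (~p_41) is unit, so p_41 = 0.
The clause (p_42) is unit, so p_42 = 1.
That conflicts with the unit clause (~p_42).
Neither p_21 = 1 nor p_21 = 0 works.
Neither p_12 = 1 nor p_12 = 0 works.
Undo p_11 and try p_11 = 1.
The clause (~p_21) is unit, so p_21 = 0.
The clause (~p_31) is unit, so p_31 = 0.
The clause (~p_41) is unit, so p_41 = 0.
Try p_22 = 1.
The clause (~p_12) is unit, so p_12 = 0.
The clause (~p_32) is unit, so p_32 = 0.
The clause (p_33) is unit, so p_33 = 1.
The clause (~p_42) is unit, so p_42 = 0.
The clause (p_43) is unit, so p_43 = 1.
That conflicts with the unit clause (~p_43).
Undo p_22 and try p_22 = 0.
The clause (p_23) is unit, so p_23 = 1.
The clause (~p_13) is unit, so p_13 = 0.
The clause (~p_33) is unit, so p_33 = 0.
The clause (p_32) is unit, so p_32 = 1.
The clause (~p_12) is unit, so p_12 = 0.
The clause (~p_42) is unit, so p_42 = 0.
The clause (p_43) is unit, so p_43 = 1.
That conflicts with the unit clause (~p_43).
Neither p_22 = 1 nor p_22 = 0 works.
Neither p_11 = 1 nor p_11 = 0 works.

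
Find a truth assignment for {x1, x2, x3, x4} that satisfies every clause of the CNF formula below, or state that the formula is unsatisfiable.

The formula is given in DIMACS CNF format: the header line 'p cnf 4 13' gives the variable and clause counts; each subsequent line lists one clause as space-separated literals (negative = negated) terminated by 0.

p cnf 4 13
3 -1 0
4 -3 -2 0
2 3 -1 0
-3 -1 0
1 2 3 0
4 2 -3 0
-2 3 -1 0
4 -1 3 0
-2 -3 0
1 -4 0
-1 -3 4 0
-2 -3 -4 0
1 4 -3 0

x1: False,  x2: True,  x3: False,  x4: False

Branch on x3: set x3 = False.
The clause (¬x1) is unit, so x1 = False.
The clause (x2) is unit, so x2 = True.
The clause (¬x4) is unit, so x4 = False.
All clauses are satisfied.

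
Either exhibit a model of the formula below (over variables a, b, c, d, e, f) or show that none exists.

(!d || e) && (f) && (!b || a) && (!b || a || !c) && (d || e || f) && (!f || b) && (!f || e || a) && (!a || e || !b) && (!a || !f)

From the singleton clause (f), f = true.
From the singleton clause (b), b = true.
From the singleton clause (a), a = true.
That conflicts with the unit clause (!a).

UNSATISFIABLE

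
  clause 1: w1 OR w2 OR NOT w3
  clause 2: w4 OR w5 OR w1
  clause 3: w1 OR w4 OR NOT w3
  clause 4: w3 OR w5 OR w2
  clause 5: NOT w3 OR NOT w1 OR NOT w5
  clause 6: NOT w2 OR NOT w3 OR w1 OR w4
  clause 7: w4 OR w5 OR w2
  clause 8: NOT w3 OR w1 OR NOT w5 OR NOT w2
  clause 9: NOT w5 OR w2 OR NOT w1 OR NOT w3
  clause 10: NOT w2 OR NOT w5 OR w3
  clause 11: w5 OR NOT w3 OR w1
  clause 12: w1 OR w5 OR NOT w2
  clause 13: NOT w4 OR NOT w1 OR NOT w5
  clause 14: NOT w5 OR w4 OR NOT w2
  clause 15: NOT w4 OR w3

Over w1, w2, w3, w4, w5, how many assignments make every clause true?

There are 2^5 = 32 truth assignments over (w1, w2, w3, w4, w5).
Split on w4. With w4 = true, the clauses containing w4 are satisfied and NOT w4 drops from the rest; 2 of the 2^4 = 16 assignments to the other variables satisfy what remains.
With w4 = false, by the same count on the reduced clause set, 4 assignments work.
(One model: w1=F, w2=F, w3=F, w4=F, w5=T.)
Total: 2 + 4 = 6.

6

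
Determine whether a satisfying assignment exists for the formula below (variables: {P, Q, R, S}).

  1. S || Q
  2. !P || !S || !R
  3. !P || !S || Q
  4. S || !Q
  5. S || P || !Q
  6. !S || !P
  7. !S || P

Case S = true:
The clause (!P) is unit, so P = false.
But (P) is also a unit clause — contradiction.
Undo S and try S = false.
The clause (Q) is unit, so Q = true.
But (!Q) is also a unit clause — contradiction.
Neither S = true nor S = false works.
No assignment satisfies every clause.

Unsatisfiable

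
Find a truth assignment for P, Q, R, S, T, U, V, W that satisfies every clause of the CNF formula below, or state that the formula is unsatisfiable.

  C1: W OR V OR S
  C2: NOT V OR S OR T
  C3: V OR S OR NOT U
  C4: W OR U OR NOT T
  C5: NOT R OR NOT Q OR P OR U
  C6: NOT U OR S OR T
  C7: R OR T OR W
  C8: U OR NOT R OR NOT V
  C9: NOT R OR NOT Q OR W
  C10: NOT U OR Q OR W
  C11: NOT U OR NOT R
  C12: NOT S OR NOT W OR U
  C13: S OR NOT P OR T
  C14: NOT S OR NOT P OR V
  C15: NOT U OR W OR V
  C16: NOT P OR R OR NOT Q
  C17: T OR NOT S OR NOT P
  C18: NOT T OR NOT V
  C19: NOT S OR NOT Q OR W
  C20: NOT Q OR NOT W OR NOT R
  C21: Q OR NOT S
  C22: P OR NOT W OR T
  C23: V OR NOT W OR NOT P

P: false; Q: true; R: false; S: true; T: true; U: true; V: false; W: true

Try U = true.
The clause (NOT R) is unit, so R = false.
Try V = false.
The clause (S) is unit, so S = true.
The clause (NOT P) is unit, so P = false.
The clause (W) is unit, so W = true.
The clause (Q) is unit, so Q = true.
The clause (T) is unit, so T = true.
Every clause now holds.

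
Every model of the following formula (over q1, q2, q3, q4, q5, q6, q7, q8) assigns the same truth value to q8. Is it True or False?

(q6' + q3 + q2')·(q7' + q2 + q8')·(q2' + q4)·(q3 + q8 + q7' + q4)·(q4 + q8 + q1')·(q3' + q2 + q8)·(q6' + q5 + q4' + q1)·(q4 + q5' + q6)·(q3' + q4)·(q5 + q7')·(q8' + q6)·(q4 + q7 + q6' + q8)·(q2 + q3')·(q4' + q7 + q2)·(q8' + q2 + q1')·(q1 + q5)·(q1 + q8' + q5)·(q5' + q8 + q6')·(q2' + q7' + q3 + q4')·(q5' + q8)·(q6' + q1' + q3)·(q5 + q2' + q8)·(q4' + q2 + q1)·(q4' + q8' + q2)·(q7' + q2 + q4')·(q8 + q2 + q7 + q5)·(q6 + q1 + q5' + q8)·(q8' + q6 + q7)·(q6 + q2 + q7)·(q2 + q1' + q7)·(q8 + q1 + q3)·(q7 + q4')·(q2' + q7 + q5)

True

Suppose q8 = 0.
Unit clause (q5') forces q5 = 0.
Unit clause (q7') forces q7 = 0.
Unit clause (q1) forces q1 = 1.
Unit clause (q4) forces q4 = 1.
That conflicts with the unit clause (q4').
So every satisfying assignment has q8 = True.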